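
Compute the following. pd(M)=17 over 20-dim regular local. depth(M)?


pd+depth=depth(R)=20
depth=20-17=3


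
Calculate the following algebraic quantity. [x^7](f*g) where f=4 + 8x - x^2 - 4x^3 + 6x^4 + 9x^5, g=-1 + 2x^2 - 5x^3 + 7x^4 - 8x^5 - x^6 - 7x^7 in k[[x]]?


[x^7] = sum a_i*b_j, i+j=7
  4*-7=-28
  8*-1=-8
  -1*-8=8
  -4*7=-28
  6*-5=-30
  9*2=18
Sum=-68


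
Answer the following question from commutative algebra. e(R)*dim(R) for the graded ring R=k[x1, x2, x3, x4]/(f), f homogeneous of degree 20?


e(R)=deg(f)=20, dim(R)=4-1=3
e*dim=20*3=60


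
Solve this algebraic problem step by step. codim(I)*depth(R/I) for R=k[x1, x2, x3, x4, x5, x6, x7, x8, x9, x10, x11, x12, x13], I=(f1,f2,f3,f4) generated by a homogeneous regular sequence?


codim=4, depth=dim(R/I)=13-4=9
Product=4*9=36


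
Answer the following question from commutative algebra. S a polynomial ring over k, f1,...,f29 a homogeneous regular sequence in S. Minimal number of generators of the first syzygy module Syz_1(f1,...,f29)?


Regular sequence => Koszul complex is the minimal free resolution.
Syz_1 minimally generated by Koszul relations f_i*e_j - f_j*e_i (i<j): mu(Syz_1) = beta_2 = C(m,2) = m(m-1)/2
m=29
29*28/2 = 406


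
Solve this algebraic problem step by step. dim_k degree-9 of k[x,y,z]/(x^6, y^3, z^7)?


Need i<6, j<3, k<7 with i+j+k=9.
For each i, j ranges over max(0,9-i-6)..min(2,9-i):
  i=0: j in [3,2] -> 0
  i=1: j in [2,2] -> 1
  i=2: j in [1,2] -> 2
  i=3: j in [0,2] -> 3
  i=4: j in [0,2] -> 3
  i=5: j in [0,2] -> 3
H(9) = 0+1+2+3+3+3 = 12


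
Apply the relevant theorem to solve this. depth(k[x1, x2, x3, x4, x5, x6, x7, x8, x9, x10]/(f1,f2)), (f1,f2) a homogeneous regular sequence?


depth(R)=10
depth(R/I)=10-2=8


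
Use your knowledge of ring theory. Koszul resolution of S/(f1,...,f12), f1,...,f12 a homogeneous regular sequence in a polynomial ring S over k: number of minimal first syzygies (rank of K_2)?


Regular sequence => Koszul complex is the minimal free resolution.
Syz_1 minimally generated by Koszul relations f_i*e_j - f_j*e_i (i<j): mu(Syz_1) = beta_2 = C(m,2) = m(m-1)/2
m=12
12*11/2 = 66


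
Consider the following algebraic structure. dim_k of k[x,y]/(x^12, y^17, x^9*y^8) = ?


k[x,y]/I, I = (x^12, y^17, x^9*y^8)
Rect: 12x17=204. Corner: (12-9)x(17-8)=27.
dim = 204-27 = 177


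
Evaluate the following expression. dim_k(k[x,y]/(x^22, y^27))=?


Basis: x^i*y^j, i<22, j<27
22*27=594


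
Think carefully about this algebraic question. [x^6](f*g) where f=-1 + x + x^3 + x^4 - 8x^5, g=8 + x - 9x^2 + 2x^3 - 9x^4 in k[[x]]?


[x^6] = sum a_i*b_j, i+j=6
  1*2=2
  1*-9=-9
  -8*1=-8
Sum=-15


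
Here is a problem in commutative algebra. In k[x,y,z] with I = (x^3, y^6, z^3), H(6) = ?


Need i<3, j<6, k<3 with i+j+k=6.
For each i, j ranges over max(0,6-i-2)..min(5,6-i):
  i=0: j in [4,5] -> 2
  i=1: j in [3,5] -> 3
  i=2: j in [2,4] -> 3
H(6) = 2+3+3 = 8


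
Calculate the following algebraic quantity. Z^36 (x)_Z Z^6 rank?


rank(M(x)N) = rank(M)*rank(N)
36*6 = 216


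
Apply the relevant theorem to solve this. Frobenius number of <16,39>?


gcd(16,39)=1 => F=ab-a-b=16*39-16-39=624-55=569


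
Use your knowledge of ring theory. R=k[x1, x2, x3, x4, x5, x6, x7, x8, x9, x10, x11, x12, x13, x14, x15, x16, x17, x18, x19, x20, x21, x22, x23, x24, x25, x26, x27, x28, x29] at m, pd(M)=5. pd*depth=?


pd+depth=29
depth=29-5=24
pd*depth=5*24=120


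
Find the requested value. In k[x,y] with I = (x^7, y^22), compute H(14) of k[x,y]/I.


k[x,y], I = (x^7, y^22), d = 14
Need i < 7 and d-i < 22.
Range: 0 <= i <= 6.
H(14) = 7


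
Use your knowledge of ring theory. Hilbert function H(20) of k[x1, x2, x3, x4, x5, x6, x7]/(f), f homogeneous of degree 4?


C(26,6)-C(22,6)=230230-74613=155617


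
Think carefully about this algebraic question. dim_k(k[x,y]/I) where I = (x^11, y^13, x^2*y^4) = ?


k[x,y]/I, I = (x^11, y^13, x^2*y^4)
Rect: 11x13=143. Corner: (11-2)x(13-4)=81.
dim = 143-81 = 62


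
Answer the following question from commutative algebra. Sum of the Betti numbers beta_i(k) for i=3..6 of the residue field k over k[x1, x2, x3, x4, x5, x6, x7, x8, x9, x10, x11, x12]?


Koszul resolution: beta_i(k)=C(n,i), n=12
C(12,3)=220, C(12,4)=495, C(12,5)=792, C(12,6)=924
Sum=2431


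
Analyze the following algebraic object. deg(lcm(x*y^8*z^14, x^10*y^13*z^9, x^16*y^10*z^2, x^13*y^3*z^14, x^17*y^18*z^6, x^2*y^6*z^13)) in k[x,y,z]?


lcm = componentwise max:
x: max(1,10,16,13,17,2)=17
y: max(8,13,10,3,18,6)=18
z: max(14,9,2,14,6,13)=14
Total=17+18+14=49


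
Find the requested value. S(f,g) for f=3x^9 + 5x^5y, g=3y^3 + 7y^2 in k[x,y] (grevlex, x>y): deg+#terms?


LT(f)=3x^9, LT(g)=3y^3
lcm(LM)=x^9y^3
S(f,g) (scaled by 9 to clear denominators) = 3y^3*f - 3x^9*g = -21x^9y^2 + 15x^5y^4
2 terms, deg 11.
11+2=13


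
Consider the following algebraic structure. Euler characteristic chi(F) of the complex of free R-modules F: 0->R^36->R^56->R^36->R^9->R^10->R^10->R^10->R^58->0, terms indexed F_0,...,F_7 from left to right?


chi = sum (-1)^i * rank:
(-1)^0*36=36
(-1)^1*56=-56
(-1)^2*36=36
(-1)^3*9=-9
(-1)^4*10=10
(-1)^5*10=-10
(-1)^6*10=10
(-1)^7*58=-58
chi=-41


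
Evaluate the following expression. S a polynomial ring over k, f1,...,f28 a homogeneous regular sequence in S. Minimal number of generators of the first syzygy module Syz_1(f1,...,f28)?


Regular sequence => Koszul complex is the minimal free resolution.
Syz_1 minimally generated by Koszul relations f_i*e_j - f_j*e_i (i<j): mu(Syz_1) = beta_2 = C(m,2) = m(m-1)/2
m=28
28*27/2 = 378


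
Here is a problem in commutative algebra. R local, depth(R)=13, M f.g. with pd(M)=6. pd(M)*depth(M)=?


pd+depth=13
depth=13-6=7
pd*depth=6*7=42


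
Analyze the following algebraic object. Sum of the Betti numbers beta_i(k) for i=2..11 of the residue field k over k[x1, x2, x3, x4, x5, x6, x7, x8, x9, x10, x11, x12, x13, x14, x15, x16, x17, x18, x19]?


Koszul resolution: beta_i(k)=C(n,i), n=19
C(19,2)=171, C(19,3)=969, C(19,4)=3876, C(19,5)=11628, C(19,6)=27132, C(19,7)=50388, C(19,8)=75582, C(19,9)=92378, C(19,10)=92378, C(19,11)=75582
Sum=430084


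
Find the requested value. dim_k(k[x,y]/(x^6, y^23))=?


Basis: x^i*y^j, i<6, j<23
6*23=138


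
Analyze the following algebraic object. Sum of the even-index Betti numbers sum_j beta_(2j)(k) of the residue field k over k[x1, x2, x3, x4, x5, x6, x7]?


Koszul resolution: beta_i(k)=C(n,i), n=7
sum_even C(7,i) = 2^(n-1) = 2^6 = 64


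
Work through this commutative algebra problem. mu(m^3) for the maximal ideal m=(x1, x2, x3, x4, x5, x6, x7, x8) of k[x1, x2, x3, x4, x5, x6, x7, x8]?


Graded Nakayama: mu(m^d) = dim_k (m^d/m^(d+1)) = #degree-3 monomials in 8 vars
C(n+d-1,d)=C(10,3)=120


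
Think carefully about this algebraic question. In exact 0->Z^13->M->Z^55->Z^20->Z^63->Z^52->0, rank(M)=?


Alt sum=0:
(-1)^0*13 + (-1)^1*? + (-1)^2*55 + (-1)^3*20 + (-1)^4*63 + (-1)^5*52=0
rank(M)=59


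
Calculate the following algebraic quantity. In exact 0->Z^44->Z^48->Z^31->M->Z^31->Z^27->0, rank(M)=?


Alt sum=0:
(-1)^0*44 + (-1)^1*48 + (-1)^2*31 + (-1)^3*? + (-1)^4*31 + (-1)^5*27=0
rank(M)=31


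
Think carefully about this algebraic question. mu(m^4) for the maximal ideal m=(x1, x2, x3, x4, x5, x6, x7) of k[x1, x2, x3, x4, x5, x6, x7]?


Graded Nakayama: mu(m^d) = dim_k (m^d/m^(d+1)) = #degree-4 monomials in 7 vars
C(n+d-1,d)=C(10,4)=210


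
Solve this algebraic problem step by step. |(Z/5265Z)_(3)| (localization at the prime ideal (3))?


3-primary part: 5265=3^4*65
Size=3^4=81


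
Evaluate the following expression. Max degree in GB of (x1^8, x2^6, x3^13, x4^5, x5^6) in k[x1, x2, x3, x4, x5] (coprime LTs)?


Pure powers, coprime LTs => already GB.
Degrees: 8, 6, 13, 5, 6
Max=13


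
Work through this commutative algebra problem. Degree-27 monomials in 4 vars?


C(d+n-1,n-1)=C(30,3)=4060


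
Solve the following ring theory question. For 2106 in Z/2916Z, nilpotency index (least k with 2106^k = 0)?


2106^k mod 2916:
k=1: 2106
k=2: 0
First zero at k = 2


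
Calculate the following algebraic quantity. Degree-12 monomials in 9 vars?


C(d+n-1,n-1)=C(20,8)=125970


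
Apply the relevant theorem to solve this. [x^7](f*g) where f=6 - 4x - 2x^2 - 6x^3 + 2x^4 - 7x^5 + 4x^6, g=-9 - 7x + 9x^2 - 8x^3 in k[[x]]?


[x^7] = sum a_i*b_j, i+j=7
  2*-8=-16
  -7*9=-63
  4*-7=-28
Sum=-107


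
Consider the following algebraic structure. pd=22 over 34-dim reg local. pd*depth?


pd+depth=34
depth=34-22=12
pd*depth=22*12=264


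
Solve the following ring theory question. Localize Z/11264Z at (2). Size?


2-primary part: 11264=2^10*11
Size=2^10=1024


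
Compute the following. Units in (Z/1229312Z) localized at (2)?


Local ring = Z/512Z.
phi(512) = 2^8*(2-1) = 256


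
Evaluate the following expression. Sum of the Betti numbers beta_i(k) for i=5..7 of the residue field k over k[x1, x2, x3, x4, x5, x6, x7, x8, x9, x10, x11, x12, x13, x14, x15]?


Koszul resolution: beta_i(k)=C(n,i), n=15
C(15,5)=3003, C(15,6)=5005, C(15,7)=6435
Sum=14443


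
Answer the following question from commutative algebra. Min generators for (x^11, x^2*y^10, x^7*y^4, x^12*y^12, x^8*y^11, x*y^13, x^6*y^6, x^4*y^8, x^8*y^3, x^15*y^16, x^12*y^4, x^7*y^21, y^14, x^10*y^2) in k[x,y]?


Remove redundant (divisible by others).
x^12*y^4 redundant.
x^7*y^21 redundant.
x^15*y^16 redundant.
x^12*y^12 redundant.
x^8*y^11 redundant.
Min: x^11, x^10*y^2, x^8*y^3, x^7*y^4, x^6*y^6, x^4*y^8, x^2*y^10, x*y^13, y^14
Count=9


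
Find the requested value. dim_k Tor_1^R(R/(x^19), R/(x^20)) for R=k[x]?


Tor_1(R/I,R/J)=(I cap J)/IJ=(x^20)/(x^39)
dim=39-20=min(19,20)=19


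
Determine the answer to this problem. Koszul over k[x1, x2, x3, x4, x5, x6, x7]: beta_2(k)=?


C(n,i)=C(7,2)=21


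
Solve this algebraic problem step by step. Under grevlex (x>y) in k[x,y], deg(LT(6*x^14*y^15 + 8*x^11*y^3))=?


LT: 6*x^14*y^15
deg_x=14, deg_y=15
Total=14+15=29


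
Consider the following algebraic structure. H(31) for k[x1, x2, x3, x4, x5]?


C(d+n-1,n-1)=C(35,4)=52360


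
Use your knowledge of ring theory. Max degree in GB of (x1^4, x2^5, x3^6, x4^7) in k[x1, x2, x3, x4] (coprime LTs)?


Pure powers, coprime LTs => already GB.
Degrees: 4, 5, 6, 7
Max=7


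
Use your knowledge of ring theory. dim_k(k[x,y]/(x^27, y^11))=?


Basis: x^i*y^j, i<27, j<11
27*11=297


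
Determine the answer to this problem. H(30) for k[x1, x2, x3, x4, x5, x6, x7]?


C(d+n-1,n-1)=C(36,6)=1947792


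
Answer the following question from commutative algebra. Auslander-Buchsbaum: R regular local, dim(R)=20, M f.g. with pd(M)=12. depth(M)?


pd+depth=depth(R)=20
depth=20-12=8


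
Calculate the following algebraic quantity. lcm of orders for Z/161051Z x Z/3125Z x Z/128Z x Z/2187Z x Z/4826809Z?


Exponent = lcm of the cyclic orders; pairwise coprime => product.
11^5*5^5*2^7*3^7*13^6=161051*3125*128*2187*4826809=680036641743373200000


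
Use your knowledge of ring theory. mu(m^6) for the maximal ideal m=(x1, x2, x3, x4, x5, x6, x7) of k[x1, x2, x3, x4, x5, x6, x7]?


Graded Nakayama: mu(m^d) = dim_k (m^d/m^(d+1)) = #degree-6 monomials in 7 vars
C(n+d-1,d)=C(12,6)=924


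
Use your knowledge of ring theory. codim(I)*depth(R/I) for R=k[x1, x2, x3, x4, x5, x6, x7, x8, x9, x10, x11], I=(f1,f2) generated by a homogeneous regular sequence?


codim=2, depth=dim(R/I)=11-2=9
Product=2*9=18


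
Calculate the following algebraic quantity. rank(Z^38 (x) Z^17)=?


rank(M(x)N) = rank(M)*rank(N)
38*17 = 646


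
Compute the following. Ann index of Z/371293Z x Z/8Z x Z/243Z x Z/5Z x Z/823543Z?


Exponent = lcm of the cyclic orders; pairwise coprime => product.
13^5*2^3*3^5*5^1*7^7=371293*8*243*5*823543=2972140300682280


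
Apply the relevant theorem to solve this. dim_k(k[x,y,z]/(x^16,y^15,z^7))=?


Basis: x^iy^jz^k, i<16,j<15,k<7
16*15*7=1680


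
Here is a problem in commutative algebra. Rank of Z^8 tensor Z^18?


rank(M(x)N) = rank(M)*rank(N)
8*18 = 144


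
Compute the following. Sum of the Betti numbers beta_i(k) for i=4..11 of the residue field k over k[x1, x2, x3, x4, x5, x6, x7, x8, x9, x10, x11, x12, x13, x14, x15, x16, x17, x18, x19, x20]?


Koszul resolution: beta_i(k)=C(n,i), n=20
C(20,4)=4845, C(20,5)=15504, C(20,6)=38760, C(20,7)=77520, C(20,8)=125970, C(20,9)=167960, C(20,10)=184756, C(20,11)=167960
Sum=783275


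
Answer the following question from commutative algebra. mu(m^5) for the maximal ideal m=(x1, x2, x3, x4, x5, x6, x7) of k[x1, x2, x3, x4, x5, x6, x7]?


Graded Nakayama: mu(m^d) = dim_k (m^d/m^(d+1)) = #degree-5 monomials in 7 vars
C(n+d-1,d)=C(11,5)=462


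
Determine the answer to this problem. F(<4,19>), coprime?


gcd(4,19)=1 => F=ab-a-b=4*19-4-19=76-23=53


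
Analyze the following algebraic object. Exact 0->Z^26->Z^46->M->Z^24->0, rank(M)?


Alt sum=0:
(-1)^0*26 + (-1)^1*46 + (-1)^2*? + (-1)^3*24=0
rank(M)=44


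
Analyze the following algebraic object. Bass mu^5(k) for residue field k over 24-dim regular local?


C(n,i)=C(24,5)=42504


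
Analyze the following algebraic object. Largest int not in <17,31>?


gcd(17,31)=1 => F=ab-a-b=17*31-17-31=527-48=479


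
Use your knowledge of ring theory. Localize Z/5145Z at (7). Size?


7-primary part: 5145=7^3*15
Size=7^3=343


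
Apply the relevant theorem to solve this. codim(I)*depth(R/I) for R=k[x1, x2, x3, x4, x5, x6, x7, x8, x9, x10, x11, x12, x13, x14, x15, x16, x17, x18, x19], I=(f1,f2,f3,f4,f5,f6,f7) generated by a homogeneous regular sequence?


codim=7, depth=dim(R/I)=19-7=12
Product=7*12=84


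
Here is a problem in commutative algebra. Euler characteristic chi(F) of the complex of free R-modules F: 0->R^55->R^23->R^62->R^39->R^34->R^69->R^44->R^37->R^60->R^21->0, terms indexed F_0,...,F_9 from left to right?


chi = sum (-1)^i * rank:
(-1)^0*55=55
(-1)^1*23=-23
(-1)^2*62=62
(-1)^3*39=-39
(-1)^4*34=34
(-1)^5*69=-69
(-1)^6*44=44
(-1)^7*37=-37
(-1)^8*60=60
(-1)^9*21=-21
chi=66


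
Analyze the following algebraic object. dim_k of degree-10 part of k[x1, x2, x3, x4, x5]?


C(d+n-1,n-1)=C(14,4)=1001


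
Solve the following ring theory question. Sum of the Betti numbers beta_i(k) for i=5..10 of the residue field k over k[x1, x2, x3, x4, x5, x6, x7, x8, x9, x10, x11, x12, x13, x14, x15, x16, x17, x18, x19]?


Koszul resolution: beta_i(k)=C(n,i), n=19
C(19,5)=11628, C(19,6)=27132, C(19,7)=50388, C(19,8)=75582, C(19,9)=92378, C(19,10)=92378
Sum=349486


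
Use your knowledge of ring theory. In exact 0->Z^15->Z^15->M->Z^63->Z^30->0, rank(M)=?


Alt sum=0:
(-1)^0*15 + (-1)^1*15 + (-1)^2*? + (-1)^3*63 + (-1)^4*30=0
rank(M)=33


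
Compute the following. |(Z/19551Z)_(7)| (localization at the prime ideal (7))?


7-primary part: 19551=7^3*57
Size=7^3=343


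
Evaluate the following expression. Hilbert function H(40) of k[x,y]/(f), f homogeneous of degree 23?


H(t)=d for t>=d-1.
d=23, t=40
H(40)=23


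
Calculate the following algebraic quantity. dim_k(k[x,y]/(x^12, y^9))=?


Basis: x^i*y^j, i<12, j<9
12*9=108


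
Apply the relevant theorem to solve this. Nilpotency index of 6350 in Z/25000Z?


6350^k mod 25000:
k=1: 6350
k=2: 22500
k=3: 0
First zero at k = 3


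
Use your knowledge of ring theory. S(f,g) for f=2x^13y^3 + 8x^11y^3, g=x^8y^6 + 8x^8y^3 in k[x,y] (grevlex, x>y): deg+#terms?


LT(f)=2x^13y^3, LT(g)=x^8y^6
lcm(LM)=x^13y^6
S(f,g) (scaled by 2 to clear denominators) = y^3*f - 2x^5*g = 8x^11y^6 - 16x^13y^3
2 terms, deg 17.
17+2=19


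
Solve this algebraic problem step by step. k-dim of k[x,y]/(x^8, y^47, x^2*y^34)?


k[x,y]/I, I = (x^8, y^47, x^2*y^34)
Rect: 8x47=376. Corner: (8-2)x(47-34)=78.
dim = 376-78 = 298


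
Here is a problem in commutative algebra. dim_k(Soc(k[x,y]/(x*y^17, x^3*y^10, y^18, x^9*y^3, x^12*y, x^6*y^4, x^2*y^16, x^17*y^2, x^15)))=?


Socle = ann(m) = span of standard monomials u with x*u, y*u in I (staircase corners).
Redundant generators: x^17*y^2
Minimal generators: x^15, x^12*y, x^9*y^3, x^6*y^4, x^3*y^10, x^2*y^16, x*y^17, y^18
Corners: y^17, xy^16, x^2y^15, x^5y^9, x^8y^3, x^11y^2, x^14
Socle dim=7


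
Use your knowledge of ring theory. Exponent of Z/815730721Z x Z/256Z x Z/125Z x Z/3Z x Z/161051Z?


Exponent = lcm of the cyclic orders; pairwise coprime => product.
13^8*2^8*5^3*3^1*11^5=815730721*256*125*3*161051=12611927841386016000


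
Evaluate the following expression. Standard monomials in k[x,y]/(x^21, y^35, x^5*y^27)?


k[x,y]/I, I = (x^21, y^35, x^5*y^27)
Rect: 21x35=735. Corner: (21-5)x(35-27)=128.
dim = 735-128 = 607


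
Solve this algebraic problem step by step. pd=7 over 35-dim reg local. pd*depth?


pd+depth=35
depth=35-7=28
pd*depth=7*28=196


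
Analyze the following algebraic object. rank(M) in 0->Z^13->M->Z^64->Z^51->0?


Alt sum=0:
(-1)^0*13 + (-1)^1*? + (-1)^2*64 + (-1)^3*51=0
rank(M)=26


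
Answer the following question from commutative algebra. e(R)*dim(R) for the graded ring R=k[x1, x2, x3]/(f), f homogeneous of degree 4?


e(R)=deg(f)=4, dim(R)=3-1=2
e*dim=4*2=8


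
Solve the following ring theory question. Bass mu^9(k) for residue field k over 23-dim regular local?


C(n,i)=C(23,9)=817190


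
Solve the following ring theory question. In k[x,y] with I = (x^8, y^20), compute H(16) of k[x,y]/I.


k[x,y], I = (x^8, y^20), d = 16
Need i < 8 and d-i < 20.
Range: 0 <= i <= 7.
H(16) = 8


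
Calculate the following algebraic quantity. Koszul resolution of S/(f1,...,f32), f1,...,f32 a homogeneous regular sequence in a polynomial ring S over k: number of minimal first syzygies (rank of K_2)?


Regular sequence => Koszul complex is the minimal free resolution.
Syz_1 minimally generated by Koszul relations f_i*e_j - f_j*e_i (i<j): mu(Syz_1) = beta_2 = C(m,2) = m(m-1)/2
m=32
32*31/2 = 496


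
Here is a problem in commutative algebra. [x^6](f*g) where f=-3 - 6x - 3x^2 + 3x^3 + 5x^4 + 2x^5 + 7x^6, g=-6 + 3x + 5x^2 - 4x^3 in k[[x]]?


[x^6] = sum a_i*b_j, i+j=6
  3*-4=-12
  5*5=25
  2*3=6
  7*-6=-42
Sum=-23


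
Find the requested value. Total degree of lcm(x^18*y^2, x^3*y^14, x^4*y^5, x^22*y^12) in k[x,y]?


lcm = componentwise max:
x: max(18,3,4,22)=22
y: max(2,14,5,12)=14
Total=22+14=36


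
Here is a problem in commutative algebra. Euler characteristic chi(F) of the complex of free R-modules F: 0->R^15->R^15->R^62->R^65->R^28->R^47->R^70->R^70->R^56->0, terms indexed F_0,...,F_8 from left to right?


chi = sum (-1)^i * rank:
(-1)^0*15=15
(-1)^1*15=-15
(-1)^2*62=62
(-1)^3*65=-65
(-1)^4*28=28
(-1)^5*47=-47
(-1)^6*70=70
(-1)^7*70=-70
(-1)^8*56=56
chi=34


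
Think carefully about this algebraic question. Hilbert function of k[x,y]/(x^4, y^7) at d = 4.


k[x,y], I = (x^4, y^7), d = 4
Need i < 4 and d-i < 7.
Range: 0 <= i <= 3.
H(4) = 4


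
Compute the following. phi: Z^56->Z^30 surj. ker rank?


rank(ker) = 56-30 = 26


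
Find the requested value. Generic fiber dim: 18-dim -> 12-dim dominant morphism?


dim(fiber)=dim(X)-dim(Y)=18-12=6


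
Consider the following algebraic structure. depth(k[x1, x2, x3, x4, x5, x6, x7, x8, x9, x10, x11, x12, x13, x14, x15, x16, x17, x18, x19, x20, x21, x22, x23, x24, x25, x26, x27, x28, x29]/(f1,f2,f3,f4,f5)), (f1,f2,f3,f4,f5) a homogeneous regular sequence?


depth(R)=29
depth(R/I)=29-5=24


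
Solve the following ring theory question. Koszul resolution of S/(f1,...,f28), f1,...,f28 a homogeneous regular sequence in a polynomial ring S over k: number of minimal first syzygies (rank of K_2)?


Regular sequence => Koszul complex is the minimal free resolution.
Syz_1 minimally generated by Koszul relations f_i*e_j - f_j*e_i (i<j): mu(Syz_1) = beta_2 = C(m,2) = m(m-1)/2
m=28
28*27/2 = 378


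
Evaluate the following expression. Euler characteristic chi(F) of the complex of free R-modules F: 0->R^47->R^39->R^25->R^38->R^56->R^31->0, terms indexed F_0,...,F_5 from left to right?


chi = sum (-1)^i * rank:
(-1)^0*47=47
(-1)^1*39=-39
(-1)^2*25=25
(-1)^3*38=-38
(-1)^4*56=56
(-1)^5*31=-31
chi=20


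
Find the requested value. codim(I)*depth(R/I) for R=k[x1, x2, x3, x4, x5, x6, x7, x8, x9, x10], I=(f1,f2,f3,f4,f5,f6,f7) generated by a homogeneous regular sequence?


codim=7, depth=dim(R/I)=10-7=3
Product=7*3=21


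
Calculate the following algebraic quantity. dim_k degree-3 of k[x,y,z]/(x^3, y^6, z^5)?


Need i<3, j<6, k<5 with i+j+k=3.
For each i, j ranges over max(0,3-i-4)..min(5,3-i):
  i=0: j in [0,3] -> 4
  i=1: j in [0,2] -> 3
  i=2: j in [0,1] -> 2
H(3) = 4+3+2 = 9


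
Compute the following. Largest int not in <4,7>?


gcd(4,7)=1 => F=ab-a-b=4*7-4-7=28-11=17


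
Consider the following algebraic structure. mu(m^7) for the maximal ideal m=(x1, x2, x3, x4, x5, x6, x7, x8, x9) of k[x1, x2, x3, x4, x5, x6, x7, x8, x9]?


Graded Nakayama: mu(m^d) = dim_k (m^d/m^(d+1)) = #degree-7 monomials in 9 vars
C(n+d-1,d)=C(15,7)=6435


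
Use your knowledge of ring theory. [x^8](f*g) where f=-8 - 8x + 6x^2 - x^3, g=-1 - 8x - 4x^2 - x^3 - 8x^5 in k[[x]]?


[x^8] = sum a_i*b_j, i+j=8
  -1*-8=8
Sum=8


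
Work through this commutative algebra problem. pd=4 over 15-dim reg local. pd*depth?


pd+depth=15
depth=15-4=11
pd*depth=4*11=44


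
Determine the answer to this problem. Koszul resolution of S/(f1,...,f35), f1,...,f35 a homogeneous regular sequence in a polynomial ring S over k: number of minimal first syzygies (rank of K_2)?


Regular sequence => Koszul complex is the minimal free resolution.
Syz_1 minimally generated by Koszul relations f_i*e_j - f_j*e_i (i<j): mu(Syz_1) = beta_2 = C(m,2) = m(m-1)/2
m=35
35*34/2 = 595


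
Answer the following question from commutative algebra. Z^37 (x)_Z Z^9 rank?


rank(M(x)N) = rank(M)*rank(N)
37*9 = 333


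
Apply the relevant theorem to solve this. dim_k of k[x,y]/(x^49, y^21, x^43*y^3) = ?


k[x,y]/I, I = (x^49, y^21, x^43*y^3)
Rect: 49x21=1029. Corner: (49-43)x(21-3)=108.
dim = 1029-108 = 921


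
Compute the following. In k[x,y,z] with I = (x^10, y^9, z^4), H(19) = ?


Need i<10, j<9, k<4 with i+j+k=19.
For each i, j ranges over max(0,19-i-3)..min(8,19-i):
  i=0: j in [16,8] -> 0
  i=1: j in [15,8] -> 0
  i=2: j in [14,8] -> 0
  i=3: j in [13,8] -> 0
  i=4: j in [12,8] -> 0
  i=5: j in [11,8] -> 0
  i=6: j in [10,8] -> 0
  i=7: j in [9,8] -> 0
  i=8: j in [8,8] -> 1
  i=9: j in [7,8] -> 2
H(19) = 0+0+0+0+0+0+0+0+1+2 = 3


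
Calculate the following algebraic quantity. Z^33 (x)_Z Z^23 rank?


rank(M(x)N) = rank(M)*rank(N)
33*23 = 759


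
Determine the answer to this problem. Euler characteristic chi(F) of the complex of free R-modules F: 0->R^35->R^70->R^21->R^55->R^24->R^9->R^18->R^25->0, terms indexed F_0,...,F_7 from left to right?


chi = sum (-1)^i * rank:
(-1)^0*35=35
(-1)^1*70=-70
(-1)^2*21=21
(-1)^3*55=-55
(-1)^4*24=24
(-1)^5*9=-9
(-1)^6*18=18
(-1)^7*25=-25
chi=-61


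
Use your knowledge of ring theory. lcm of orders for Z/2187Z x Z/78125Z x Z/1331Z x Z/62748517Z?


Exponent = lcm of the cyclic orders; pairwise coprime => product.
3^7*5^7*11^3*13^7=2187*78125*1331*62748517=14269880460136640625


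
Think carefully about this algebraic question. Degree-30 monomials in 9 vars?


C(d+n-1,n-1)=C(38,8)=48903492


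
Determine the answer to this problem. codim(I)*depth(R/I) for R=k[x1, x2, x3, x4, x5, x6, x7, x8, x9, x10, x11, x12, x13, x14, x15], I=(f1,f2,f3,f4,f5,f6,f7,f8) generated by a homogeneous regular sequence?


codim=8, depth=dim(R/I)=15-8=7
Product=8*7=56


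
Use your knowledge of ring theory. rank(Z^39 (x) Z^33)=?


rank(M(x)N) = rank(M)*rank(N)
39*33 = 1287


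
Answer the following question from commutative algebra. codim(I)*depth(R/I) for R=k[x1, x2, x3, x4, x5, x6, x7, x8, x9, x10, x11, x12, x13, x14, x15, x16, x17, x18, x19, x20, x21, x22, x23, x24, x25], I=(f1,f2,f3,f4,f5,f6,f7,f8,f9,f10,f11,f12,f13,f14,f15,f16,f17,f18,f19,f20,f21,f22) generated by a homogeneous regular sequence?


codim=22, depth=dim(R/I)=25-22=3
Product=22*3=66


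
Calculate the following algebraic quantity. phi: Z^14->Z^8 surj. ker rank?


rank(ker) = 14-8 = 6


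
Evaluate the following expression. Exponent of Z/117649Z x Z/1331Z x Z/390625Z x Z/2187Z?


Exponent = lcm of the cyclic orders; pairwise coprime => product.
7^6*11^3*5^8*3^7=117649*1331*390625*2187=133775047325390625


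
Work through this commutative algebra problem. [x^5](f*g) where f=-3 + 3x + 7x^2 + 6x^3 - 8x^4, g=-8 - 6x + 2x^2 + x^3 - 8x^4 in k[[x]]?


[x^5] = sum a_i*b_j, i+j=5
  3*-8=-24
  7*1=7
  6*2=12
  -8*-6=48
Sum=43


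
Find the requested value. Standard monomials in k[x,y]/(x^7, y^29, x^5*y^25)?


k[x,y]/I, I = (x^7, y^29, x^5*y^25)
Rect: 7x29=203. Corner: (7-5)x(29-25)=8.
dim = 203-8 = 195


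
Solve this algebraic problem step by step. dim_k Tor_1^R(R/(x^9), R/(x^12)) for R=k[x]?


Tor_1(R/I,R/J)=(I cap J)/IJ=(x^12)/(x^21)
dim=21-12=min(9,12)=9


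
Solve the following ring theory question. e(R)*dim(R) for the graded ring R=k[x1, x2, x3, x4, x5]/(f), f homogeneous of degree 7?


e(R)=deg(f)=7, dim(R)=5-1=4
e*dim=7*4=28


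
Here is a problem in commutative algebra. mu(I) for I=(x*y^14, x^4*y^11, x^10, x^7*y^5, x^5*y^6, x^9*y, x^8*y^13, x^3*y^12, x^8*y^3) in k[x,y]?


Remove redundant (divisible by others).
x^8*y^13 redundant.
Min: x^10, x^9*y, x^8*y^3, x^7*y^5, x^5*y^6, x^4*y^11, x^3*y^12, x*y^14
Count=8


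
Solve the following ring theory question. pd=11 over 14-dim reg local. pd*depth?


pd+depth=14
depth=14-11=3
pd*depth=11*3=33


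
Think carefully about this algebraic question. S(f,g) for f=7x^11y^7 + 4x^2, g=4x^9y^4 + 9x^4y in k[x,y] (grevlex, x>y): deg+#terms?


LT(f)=7x^11y^7, LT(g)=4x^9y^4
lcm(LM)=x^11y^7
S(f,g) (scaled by 28 to clear denominators) = 4*f - 7x^2y^3*g = -63x^6y^4 + 16x^2
2 terms, deg 10.
10+2=12


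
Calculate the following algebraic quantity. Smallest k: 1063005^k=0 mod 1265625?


1063005^k mod 1265625:
k=1: 1063005
k=2: 520650
k=3: 803250
k=4: 1063125
k=5: 253125
k=6: 0
First zero at k = 6


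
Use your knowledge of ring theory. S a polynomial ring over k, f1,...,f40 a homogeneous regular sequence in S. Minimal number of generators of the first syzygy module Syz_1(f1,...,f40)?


Regular sequence => Koszul complex is the minimal free resolution.
Syz_1 minimally generated by Koszul relations f_i*e_j - f_j*e_i (i<j): mu(Syz_1) = beta_2 = C(m,2) = m(m-1)/2
m=40
40*39/2 = 780


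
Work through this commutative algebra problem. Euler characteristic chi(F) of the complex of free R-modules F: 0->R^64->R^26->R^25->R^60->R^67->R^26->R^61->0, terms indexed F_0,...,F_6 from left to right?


chi = sum (-1)^i * rank:
(-1)^0*64=64
(-1)^1*26=-26
(-1)^2*25=25
(-1)^3*60=-60
(-1)^4*67=67
(-1)^5*26=-26
(-1)^6*61=61
chi=105


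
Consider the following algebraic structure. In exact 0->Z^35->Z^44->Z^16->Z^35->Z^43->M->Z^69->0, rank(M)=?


Alt sum=0:
(-1)^0*35 + (-1)^1*44 + (-1)^2*16 + (-1)^3*35 + (-1)^4*43 + (-1)^5*? + (-1)^6*69=0
rank(M)=84


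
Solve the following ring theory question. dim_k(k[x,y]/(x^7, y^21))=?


Basis: x^i*y^j, i<7, j<21
7*21=147


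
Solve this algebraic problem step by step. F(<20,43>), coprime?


gcd(20,43)=1 => F=ab-a-b=20*43-20-43=860-63=797


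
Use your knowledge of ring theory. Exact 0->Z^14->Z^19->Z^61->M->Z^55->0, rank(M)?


Alt sum=0:
(-1)^0*14 + (-1)^1*19 + (-1)^2*61 + (-1)^3*? + (-1)^4*55=0
rank(M)=111


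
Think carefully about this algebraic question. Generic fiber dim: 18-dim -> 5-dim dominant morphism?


dim(fiber)=dim(X)-dim(Y)=18-5=13


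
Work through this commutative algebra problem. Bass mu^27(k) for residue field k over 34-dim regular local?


C(n,i)=C(34,27)=5379616


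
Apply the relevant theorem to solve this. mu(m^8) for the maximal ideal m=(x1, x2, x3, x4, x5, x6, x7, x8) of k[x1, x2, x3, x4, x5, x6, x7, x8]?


Graded Nakayama: mu(m^d) = dim_k (m^d/m^(d+1)) = #degree-8 monomials in 8 vars
C(n+d-1,d)=C(15,8)=6435


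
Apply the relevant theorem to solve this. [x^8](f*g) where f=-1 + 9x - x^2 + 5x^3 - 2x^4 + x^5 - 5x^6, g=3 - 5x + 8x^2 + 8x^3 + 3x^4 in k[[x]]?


[x^8] = sum a_i*b_j, i+j=8
  -2*3=-6
  1*8=8
  -5*8=-40
Sum=-38


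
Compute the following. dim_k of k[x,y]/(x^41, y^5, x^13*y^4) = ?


k[x,y]/I, I = (x^41, y^5, x^13*y^4)
Rect: 41x5=205. Corner: (41-13)x(5-4)=28.
dim = 205-28 = 177


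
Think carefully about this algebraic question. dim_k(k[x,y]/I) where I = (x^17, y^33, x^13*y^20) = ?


k[x,y]/I, I = (x^17, y^33, x^13*y^20)
Rect: 17x33=561. Corner: (17-13)x(33-20)=52.
dim = 561-52 = 509


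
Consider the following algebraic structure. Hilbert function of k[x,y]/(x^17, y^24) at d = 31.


k[x,y], I = (x^17, y^24), d = 31
Need i < 17 and d-i < 24.
Range: 8 <= i <= 16.
H(31) = 9


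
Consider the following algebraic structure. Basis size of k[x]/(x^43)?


Basis: 1,x,...,x^42
dim=43


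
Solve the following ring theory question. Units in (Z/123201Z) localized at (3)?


Local ring = Z/729Z.
phi(729) = 3^5*(3-1) = 486


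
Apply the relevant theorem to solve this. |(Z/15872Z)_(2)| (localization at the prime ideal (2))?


2-primary part: 15872=2^9*31
Size=2^9=512


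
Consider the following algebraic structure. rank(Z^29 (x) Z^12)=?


rank(M(x)N) = rank(M)*rank(N)
29*12 = 348


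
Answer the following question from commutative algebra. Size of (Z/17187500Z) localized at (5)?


5-primary part: 17187500=5^8*44
Size=5^8=390625


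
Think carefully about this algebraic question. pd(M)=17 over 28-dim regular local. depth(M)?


pd+depth=depth(R)=28
depth=28-17=11


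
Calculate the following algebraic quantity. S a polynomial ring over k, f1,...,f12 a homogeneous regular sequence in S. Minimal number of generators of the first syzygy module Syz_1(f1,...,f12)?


Regular sequence => Koszul complex is the minimal free resolution.
Syz_1 minimally generated by Koszul relations f_i*e_j - f_j*e_i (i<j): mu(Syz_1) = beta_2 = C(m,2) = m(m-1)/2
m=12
12*11/2 = 66


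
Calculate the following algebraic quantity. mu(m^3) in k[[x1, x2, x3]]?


C(n+d-1,d)=C(5,3)=10


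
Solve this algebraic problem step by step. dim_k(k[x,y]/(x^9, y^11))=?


Basis: x^i*y^j, i<9, j<11
9*11=99


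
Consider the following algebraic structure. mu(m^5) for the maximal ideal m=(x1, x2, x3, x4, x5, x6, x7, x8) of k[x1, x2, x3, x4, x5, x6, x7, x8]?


Graded Nakayama: mu(m^d) = dim_k (m^d/m^(d+1)) = #degree-5 monomials in 8 vars
C(n+d-1,d)=C(12,5)=792


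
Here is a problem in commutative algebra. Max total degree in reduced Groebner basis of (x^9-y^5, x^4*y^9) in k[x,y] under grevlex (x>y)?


LT(f1)=x^9, LT(f2)=x^4y^9, lcm=x^9y^9
S(f1,f2) = y^9*f1 - x^5*f2 = -y^14
Reduced GB = {f1, f2, y^14}; degrees 9, 13, 14
Max = 14


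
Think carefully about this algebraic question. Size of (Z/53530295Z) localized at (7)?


7-primary part: 53530295=7^7*65
Size=7^7=823543


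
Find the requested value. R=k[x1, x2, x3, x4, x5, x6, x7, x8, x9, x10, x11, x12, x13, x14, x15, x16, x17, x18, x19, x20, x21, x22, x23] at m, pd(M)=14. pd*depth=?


pd+depth=23
depth=23-14=9
pd*depth=14*9=126


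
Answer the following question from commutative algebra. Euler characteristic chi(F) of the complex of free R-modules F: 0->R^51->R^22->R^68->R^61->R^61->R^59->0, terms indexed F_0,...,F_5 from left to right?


chi = sum (-1)^i * rank:
(-1)^0*51=51
(-1)^1*22=-22
(-1)^2*68=68
(-1)^3*61=-61
(-1)^4*61=61
(-1)^5*59=-59
chi=38


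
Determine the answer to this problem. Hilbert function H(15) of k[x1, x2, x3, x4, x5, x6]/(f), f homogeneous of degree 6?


C(20,5)-C(14,5)=15504-2002=13502


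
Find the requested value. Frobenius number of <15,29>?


gcd(15,29)=1 => F=ab-a-b=15*29-15-29=435-44=391


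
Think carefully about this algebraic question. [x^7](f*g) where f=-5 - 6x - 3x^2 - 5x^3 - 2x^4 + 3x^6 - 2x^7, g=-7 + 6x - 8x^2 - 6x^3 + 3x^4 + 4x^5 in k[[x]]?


[x^7] = sum a_i*b_j, i+j=7
  -3*4=-12
  -5*3=-15
  -2*-6=12
  3*6=18
  -2*-7=14
Sum=17


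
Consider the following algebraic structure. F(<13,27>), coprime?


gcd(13,27)=1 => F=ab-a-b=13*27-13-27=351-40=311


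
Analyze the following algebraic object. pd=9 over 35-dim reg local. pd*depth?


pd+depth=35
depth=35-9=26
pd*depth=9*26=234


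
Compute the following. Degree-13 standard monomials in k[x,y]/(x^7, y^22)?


k[x,y], I = (x^7, y^22), d = 13
Need i < 7 and d-i < 22.
Range: 0 <= i <= 6.
H(13) = 7


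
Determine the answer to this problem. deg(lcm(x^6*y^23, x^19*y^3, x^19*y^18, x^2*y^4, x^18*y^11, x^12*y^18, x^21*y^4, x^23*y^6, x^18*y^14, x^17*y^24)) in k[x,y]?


lcm = componentwise max:
x: max(6,19,19,2,18,12,21,23,18,17)=23
y: max(23,3,18,4,11,18,4,6,14,24)=24
Total=23+24=47


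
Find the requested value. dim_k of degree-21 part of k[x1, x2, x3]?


C(d+n-1,n-1)=C(23,2)=253


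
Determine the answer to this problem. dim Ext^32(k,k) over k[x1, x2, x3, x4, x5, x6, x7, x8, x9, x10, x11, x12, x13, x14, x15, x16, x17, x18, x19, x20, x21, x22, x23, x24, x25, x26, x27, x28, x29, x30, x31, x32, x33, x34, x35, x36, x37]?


C(n,i)=C(37,32)=435897


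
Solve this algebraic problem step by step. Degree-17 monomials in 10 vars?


C(d+n-1,n-1)=C(26,9)=3124550


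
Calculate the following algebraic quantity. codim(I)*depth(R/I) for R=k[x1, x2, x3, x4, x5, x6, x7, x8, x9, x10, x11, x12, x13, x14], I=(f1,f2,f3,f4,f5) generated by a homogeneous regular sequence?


codim=5, depth=dim(R/I)=14-5=9
Product=5*9=45


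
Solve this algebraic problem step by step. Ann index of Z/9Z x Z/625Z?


Exponent = lcm of the cyclic orders; pairwise coprime => product.
3^2*5^4=9*625=5625


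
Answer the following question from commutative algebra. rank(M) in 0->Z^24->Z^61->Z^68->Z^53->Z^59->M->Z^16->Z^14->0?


Alt sum=0:
(-1)^0*24 + (-1)^1*61 + (-1)^2*68 + (-1)^3*53 + (-1)^4*59 + (-1)^5*? + (-1)^6*16 + (-1)^7*14=0
rank(M)=39


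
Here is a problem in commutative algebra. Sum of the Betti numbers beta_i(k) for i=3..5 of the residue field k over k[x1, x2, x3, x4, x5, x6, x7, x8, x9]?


Koszul resolution: beta_i(k)=C(n,i), n=9
C(9,3)=84, C(9,4)=126, C(9,5)=126
Sum=336


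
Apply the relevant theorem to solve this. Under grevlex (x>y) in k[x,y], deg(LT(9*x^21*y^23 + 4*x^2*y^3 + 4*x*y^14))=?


LT: 9*x^21*y^23
deg_x=21, deg_y=23
Total=21+23=44


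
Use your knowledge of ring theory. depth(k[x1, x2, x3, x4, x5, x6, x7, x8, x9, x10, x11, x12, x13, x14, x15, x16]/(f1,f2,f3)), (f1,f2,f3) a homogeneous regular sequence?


depth(R)=16
depth(R/I)=16-3=13


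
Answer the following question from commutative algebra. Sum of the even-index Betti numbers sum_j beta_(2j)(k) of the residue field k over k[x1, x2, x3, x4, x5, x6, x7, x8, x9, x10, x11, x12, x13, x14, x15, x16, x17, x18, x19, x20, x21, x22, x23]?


Koszul resolution: beta_i(k)=C(n,i), n=23
sum_even C(23,i) = 2^(n-1) = 2^22 = 4194304


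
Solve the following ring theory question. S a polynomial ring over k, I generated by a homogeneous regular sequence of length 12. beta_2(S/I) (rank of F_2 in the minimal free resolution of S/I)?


Regular sequence => Koszul complex is the minimal free resolution.
Syz_1 minimally generated by Koszul relations f_i*e_j - f_j*e_i (i<j): mu(Syz_1) = beta_2 = C(m,2) = m(m-1)/2
m=12
12*11/2 = 66


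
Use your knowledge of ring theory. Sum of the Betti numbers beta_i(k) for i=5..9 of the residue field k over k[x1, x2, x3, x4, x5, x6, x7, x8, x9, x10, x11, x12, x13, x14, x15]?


Koszul resolution: beta_i(k)=C(n,i), n=15
C(15,5)=3003, C(15,6)=5005, C(15,7)=6435, C(15,8)=6435, C(15,9)=5005
Sum=25883


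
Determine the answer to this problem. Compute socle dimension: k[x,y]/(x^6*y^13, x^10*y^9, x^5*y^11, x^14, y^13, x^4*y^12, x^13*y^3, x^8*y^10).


Socle = ann(m) = span of standard monomials u with x*u, y*u in I (staircase corners).
Redundant generators: x^6*y^13
Minimal generators: x^14, x^13*y^3, x^10*y^9, x^8*y^10, x^5*y^11, x^4*y^12, y^13
Corners: x^3y^12, x^4y^11, x^7y^10, x^9y^9, x^12y^8, x^13y^2
Socle dim=6


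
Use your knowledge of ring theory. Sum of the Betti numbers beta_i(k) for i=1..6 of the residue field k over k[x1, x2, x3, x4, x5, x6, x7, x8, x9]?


Koszul resolution: beta_i(k)=C(n,i), n=9
C(9,1)=9, C(9,2)=36, C(9,3)=84, C(9,4)=126, C(9,5)=126, C(9,6)=84
Sum=465


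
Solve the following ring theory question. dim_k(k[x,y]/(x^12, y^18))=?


Basis: x^i*y^j, i<12, j<18
12*18=216


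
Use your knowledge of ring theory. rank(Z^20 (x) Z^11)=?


rank(M(x)N) = rank(M)*rank(N)
20*11 = 220


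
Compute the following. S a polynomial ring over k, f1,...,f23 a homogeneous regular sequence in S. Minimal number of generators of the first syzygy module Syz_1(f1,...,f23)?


Regular sequence => Koszul complex is the minimal free resolution.
Syz_1 minimally generated by Koszul relations f_i*e_j - f_j*e_i (i<j): mu(Syz_1) = beta_2 = C(m,2) = m(m-1)/2
m=23
23*22/2 = 253


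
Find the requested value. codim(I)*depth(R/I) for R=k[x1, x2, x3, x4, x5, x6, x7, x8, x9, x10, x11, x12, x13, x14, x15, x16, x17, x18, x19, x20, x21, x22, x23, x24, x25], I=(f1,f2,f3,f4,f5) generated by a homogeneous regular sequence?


codim=5, depth=dim(R/I)=25-5=20
Product=5*20=100


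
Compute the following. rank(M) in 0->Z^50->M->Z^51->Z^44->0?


Alt sum=0:
(-1)^0*50 + (-1)^1*? + (-1)^2*51 + (-1)^3*44=0
rank(M)=57


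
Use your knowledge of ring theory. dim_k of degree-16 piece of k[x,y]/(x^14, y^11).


k[x,y], I = (x^14, y^11), d = 16
Need i < 14 and d-i < 11.
Range: 6 <= i <= 13.
H(16) = 8


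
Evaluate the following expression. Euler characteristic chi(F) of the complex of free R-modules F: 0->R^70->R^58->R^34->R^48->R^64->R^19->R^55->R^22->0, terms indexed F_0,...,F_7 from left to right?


chi = sum (-1)^i * rank:
(-1)^0*70=70
(-1)^1*58=-58
(-1)^2*34=34
(-1)^3*48=-48
(-1)^4*64=64
(-1)^5*19=-19
(-1)^6*55=55
(-1)^7*22=-22
chi=76


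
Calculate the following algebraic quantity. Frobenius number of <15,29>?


gcd(15,29)=1 => F=ab-a-b=15*29-15-29=435-44=391


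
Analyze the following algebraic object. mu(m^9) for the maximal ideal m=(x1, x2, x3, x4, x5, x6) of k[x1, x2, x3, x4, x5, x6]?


Graded Nakayama: mu(m^d) = dim_k (m^d/m^(d+1)) = #degree-9 monomials in 6 vars
C(n+d-1,d)=C(14,9)=2002


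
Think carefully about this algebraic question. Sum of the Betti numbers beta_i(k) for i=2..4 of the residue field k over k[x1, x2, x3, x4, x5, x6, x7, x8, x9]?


Koszul resolution: beta_i(k)=C(n,i), n=9
C(9,2)=36, C(9,3)=84, C(9,4)=126
Sum=246


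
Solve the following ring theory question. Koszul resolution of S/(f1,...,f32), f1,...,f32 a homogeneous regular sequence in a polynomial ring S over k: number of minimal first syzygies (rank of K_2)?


Regular sequence => Koszul complex is the minimal free resolution.
Syz_1 minimally generated by Koszul relations f_i*e_j - f_j*e_i (i<j): mu(Syz_1) = beta_2 = C(m,2) = m(m-1)/2
m=32
32*31/2 = 496


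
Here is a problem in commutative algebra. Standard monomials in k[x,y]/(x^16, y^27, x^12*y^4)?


k[x,y]/I, I = (x^16, y^27, x^12*y^4)
Rect: 16x27=432. Corner: (16-12)x(27-4)=92.
dim = 432-92 = 340


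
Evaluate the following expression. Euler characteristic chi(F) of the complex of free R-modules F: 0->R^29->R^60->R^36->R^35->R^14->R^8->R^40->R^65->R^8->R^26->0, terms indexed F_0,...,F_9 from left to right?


chi = sum (-1)^i * rank:
(-1)^0*29=29
(-1)^1*60=-60
(-1)^2*36=36
(-1)^3*35=-35
(-1)^4*14=14
(-1)^5*8=-8
(-1)^6*40=40
(-1)^7*65=-65
(-1)^8*8=8
(-1)^9*26=-26
chi=-67
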